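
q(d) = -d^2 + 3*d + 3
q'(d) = 3 - 2*d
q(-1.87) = -6.11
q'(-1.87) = 6.74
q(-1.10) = -1.51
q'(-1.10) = 5.20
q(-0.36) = 1.79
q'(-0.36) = 3.72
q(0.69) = 4.59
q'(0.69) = 1.62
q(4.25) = -2.31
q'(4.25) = -5.50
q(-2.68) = -12.22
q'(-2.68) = 8.36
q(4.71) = -5.05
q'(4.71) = -6.42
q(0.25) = 3.69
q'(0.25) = 2.50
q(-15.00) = -267.00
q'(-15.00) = 33.00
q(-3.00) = -15.00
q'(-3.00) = 9.00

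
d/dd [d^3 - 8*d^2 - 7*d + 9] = 3*d^2 - 16*d - 7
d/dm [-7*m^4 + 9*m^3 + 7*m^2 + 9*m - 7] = -28*m^3 + 27*m^2 + 14*m + 9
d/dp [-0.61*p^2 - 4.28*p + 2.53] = -1.22*p - 4.28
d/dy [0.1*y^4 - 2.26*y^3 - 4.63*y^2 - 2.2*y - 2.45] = 0.4*y^3 - 6.78*y^2 - 9.26*y - 2.2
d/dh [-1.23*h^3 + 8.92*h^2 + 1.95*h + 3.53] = -3.69*h^2 + 17.84*h + 1.95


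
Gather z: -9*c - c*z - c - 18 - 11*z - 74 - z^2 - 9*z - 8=-10*c - z^2 + z*(-c - 20) - 100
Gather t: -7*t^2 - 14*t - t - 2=-7*t^2 - 15*t - 2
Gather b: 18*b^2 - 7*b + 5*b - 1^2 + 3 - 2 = 18*b^2 - 2*b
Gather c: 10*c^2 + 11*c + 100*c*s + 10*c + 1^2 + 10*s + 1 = 10*c^2 + c*(100*s + 21) + 10*s + 2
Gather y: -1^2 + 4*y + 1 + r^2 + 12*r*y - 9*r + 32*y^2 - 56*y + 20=r^2 - 9*r + 32*y^2 + y*(12*r - 52) + 20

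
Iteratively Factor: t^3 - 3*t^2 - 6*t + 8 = (t - 1)*(t^2 - 2*t - 8) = (t - 1)*(t + 2)*(t - 4)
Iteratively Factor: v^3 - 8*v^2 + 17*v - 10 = (v - 5)*(v^2 - 3*v + 2) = (v - 5)*(v - 1)*(v - 2)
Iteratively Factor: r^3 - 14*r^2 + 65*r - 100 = (r - 4)*(r^2 - 10*r + 25) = (r - 5)*(r - 4)*(r - 5)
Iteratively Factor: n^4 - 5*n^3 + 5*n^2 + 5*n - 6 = (n - 3)*(n^3 - 2*n^2 - n + 2) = (n - 3)*(n + 1)*(n^2 - 3*n + 2) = (n - 3)*(n - 1)*(n + 1)*(n - 2)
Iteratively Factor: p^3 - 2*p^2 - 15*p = (p + 3)*(p^2 - 5*p) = (p - 5)*(p + 3)*(p)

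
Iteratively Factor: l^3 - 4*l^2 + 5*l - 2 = (l - 1)*(l^2 - 3*l + 2) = (l - 1)^2*(l - 2)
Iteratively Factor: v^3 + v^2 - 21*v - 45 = (v - 5)*(v^2 + 6*v + 9) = (v - 5)*(v + 3)*(v + 3)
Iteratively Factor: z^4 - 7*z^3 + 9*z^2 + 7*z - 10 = (z + 1)*(z^3 - 8*z^2 + 17*z - 10) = (z - 2)*(z + 1)*(z^2 - 6*z + 5) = (z - 2)*(z - 1)*(z + 1)*(z - 5)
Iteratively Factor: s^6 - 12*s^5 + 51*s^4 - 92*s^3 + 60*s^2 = (s - 2)*(s^5 - 10*s^4 + 31*s^3 - 30*s^2) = (s - 2)^2*(s^4 - 8*s^3 + 15*s^2) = s*(s - 2)^2*(s^3 - 8*s^2 + 15*s) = s*(s - 3)*(s - 2)^2*(s^2 - 5*s) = s^2*(s - 3)*(s - 2)^2*(s - 5)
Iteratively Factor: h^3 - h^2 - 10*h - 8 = (h + 2)*(h^2 - 3*h - 4) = (h + 1)*(h + 2)*(h - 4)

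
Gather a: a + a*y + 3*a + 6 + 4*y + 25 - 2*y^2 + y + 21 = a*(y + 4) - 2*y^2 + 5*y + 52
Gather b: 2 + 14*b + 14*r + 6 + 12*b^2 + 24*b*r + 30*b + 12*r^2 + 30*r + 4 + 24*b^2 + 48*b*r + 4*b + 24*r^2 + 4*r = 36*b^2 + b*(72*r + 48) + 36*r^2 + 48*r + 12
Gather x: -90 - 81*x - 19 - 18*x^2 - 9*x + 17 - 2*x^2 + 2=-20*x^2 - 90*x - 90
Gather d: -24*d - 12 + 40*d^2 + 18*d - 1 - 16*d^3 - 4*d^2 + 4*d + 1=-16*d^3 + 36*d^2 - 2*d - 12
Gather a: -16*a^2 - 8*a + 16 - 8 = -16*a^2 - 8*a + 8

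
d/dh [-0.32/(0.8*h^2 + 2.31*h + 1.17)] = (0.512*h + 0.7392)/(0.8*h^2 + 2.31*h + 1.17)^2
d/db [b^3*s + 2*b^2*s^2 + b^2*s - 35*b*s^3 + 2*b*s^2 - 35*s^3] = s*(3*b^2 + 4*b*s + 2*b - 35*s^2 + 2*s)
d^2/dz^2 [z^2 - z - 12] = 2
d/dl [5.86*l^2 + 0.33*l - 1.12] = 11.72*l + 0.33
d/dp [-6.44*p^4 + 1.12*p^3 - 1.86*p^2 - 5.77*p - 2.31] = -25.76*p^3 + 3.36*p^2 - 3.72*p - 5.77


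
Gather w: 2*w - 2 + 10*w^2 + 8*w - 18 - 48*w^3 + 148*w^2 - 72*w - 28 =-48*w^3 + 158*w^2 - 62*w - 48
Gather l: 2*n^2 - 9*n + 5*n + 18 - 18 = 2*n^2 - 4*n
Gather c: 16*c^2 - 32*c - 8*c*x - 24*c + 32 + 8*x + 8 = 16*c^2 + c*(-8*x - 56) + 8*x + 40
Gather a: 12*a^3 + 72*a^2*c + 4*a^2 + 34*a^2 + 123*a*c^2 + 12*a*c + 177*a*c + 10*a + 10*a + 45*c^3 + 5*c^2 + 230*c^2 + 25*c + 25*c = 12*a^3 + a^2*(72*c + 38) + a*(123*c^2 + 189*c + 20) + 45*c^3 + 235*c^2 + 50*c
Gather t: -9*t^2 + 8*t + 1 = -9*t^2 + 8*t + 1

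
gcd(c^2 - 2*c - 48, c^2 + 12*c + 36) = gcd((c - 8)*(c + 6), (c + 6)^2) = c + 6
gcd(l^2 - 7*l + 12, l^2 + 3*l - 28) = l - 4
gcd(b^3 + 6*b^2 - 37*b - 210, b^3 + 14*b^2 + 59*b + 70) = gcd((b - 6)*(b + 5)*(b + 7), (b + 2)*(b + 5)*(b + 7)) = b^2 + 12*b + 35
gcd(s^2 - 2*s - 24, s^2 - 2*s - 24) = s^2 - 2*s - 24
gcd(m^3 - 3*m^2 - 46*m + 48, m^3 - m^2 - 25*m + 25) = m - 1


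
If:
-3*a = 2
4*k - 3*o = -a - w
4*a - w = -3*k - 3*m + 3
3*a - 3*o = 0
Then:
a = -2/3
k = -w/4 - 1/3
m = 7*w/12 + 20/9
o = -2/3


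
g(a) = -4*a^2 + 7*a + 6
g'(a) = 7 - 8*a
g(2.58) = -2.57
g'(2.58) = -13.64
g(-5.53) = -155.03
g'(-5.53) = 51.24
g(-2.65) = -40.64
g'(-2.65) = 28.20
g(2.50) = -1.50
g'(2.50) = -13.00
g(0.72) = 8.97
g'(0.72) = 1.24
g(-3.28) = -59.99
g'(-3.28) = 33.24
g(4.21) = -35.43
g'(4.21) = -26.68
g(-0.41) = 2.46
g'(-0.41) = 10.28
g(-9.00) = -381.00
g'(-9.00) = 79.00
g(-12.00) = -654.00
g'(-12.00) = 103.00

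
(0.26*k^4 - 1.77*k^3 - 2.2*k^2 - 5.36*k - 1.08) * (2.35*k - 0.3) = 0.611*k^5 - 4.2375*k^4 - 4.639*k^3 - 11.936*k^2 - 0.93*k + 0.324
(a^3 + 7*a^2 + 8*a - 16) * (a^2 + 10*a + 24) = a^5 + 17*a^4 + 102*a^3 + 232*a^2 + 32*a - 384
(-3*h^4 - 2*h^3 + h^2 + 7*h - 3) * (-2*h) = 6*h^5 + 4*h^4 - 2*h^3 - 14*h^2 + 6*h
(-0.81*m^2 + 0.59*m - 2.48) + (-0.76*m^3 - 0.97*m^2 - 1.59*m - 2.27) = -0.76*m^3 - 1.78*m^2 - 1.0*m - 4.75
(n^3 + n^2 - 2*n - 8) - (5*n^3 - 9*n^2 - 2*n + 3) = -4*n^3 + 10*n^2 - 11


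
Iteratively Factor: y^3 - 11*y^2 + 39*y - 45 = (y - 3)*(y^2 - 8*y + 15) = (y - 3)^2*(y - 5)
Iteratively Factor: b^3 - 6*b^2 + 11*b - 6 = (b - 1)*(b^2 - 5*b + 6) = (b - 2)*(b - 1)*(b - 3)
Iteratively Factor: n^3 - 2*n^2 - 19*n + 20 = (n - 5)*(n^2 + 3*n - 4) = (n - 5)*(n + 4)*(n - 1)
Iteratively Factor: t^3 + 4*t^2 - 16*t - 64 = (t + 4)*(t^2 - 16) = (t - 4)*(t + 4)*(t + 4)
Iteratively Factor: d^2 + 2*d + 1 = (d + 1)*(d + 1)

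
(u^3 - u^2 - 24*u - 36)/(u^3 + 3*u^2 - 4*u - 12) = (u - 6)/(u - 2)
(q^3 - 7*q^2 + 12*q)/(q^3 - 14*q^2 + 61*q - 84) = q/(q - 7)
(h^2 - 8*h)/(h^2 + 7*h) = (h - 8)/(h + 7)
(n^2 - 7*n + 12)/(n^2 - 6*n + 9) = (n - 4)/(n - 3)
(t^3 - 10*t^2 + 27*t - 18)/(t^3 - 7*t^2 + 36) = (t - 1)/(t + 2)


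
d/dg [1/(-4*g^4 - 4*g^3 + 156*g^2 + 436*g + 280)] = (4*g^3 + 3*g^2 - 78*g - 109)/(4*(-g^4 - g^3 + 39*g^2 + 109*g + 70)^2)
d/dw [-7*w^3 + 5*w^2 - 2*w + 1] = -21*w^2 + 10*w - 2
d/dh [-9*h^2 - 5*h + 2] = -18*h - 5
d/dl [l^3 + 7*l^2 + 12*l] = 3*l^2 + 14*l + 12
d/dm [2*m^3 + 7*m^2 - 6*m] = 6*m^2 + 14*m - 6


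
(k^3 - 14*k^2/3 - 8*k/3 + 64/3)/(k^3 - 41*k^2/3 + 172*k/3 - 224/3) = (k + 2)/(k - 7)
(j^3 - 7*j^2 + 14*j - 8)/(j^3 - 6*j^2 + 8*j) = (j - 1)/j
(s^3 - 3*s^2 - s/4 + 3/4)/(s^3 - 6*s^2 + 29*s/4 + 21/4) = (2*s - 1)/(2*s - 7)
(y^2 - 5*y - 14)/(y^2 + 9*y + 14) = (y - 7)/(y + 7)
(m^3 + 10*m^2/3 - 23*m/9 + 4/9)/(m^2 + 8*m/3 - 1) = (3*m^2 + 11*m - 4)/(3*(m + 3))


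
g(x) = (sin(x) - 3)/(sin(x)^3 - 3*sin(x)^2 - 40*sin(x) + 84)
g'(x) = (sin(x) - 3)*(-3*sin(x)^2*cos(x) + 6*sin(x)*cos(x) + 40*cos(x))/(sin(x)^3 - 3*sin(x)^2 - 40*sin(x) + 84)^2 + cos(x)/(sin(x)^3 - 3*sin(x)^2 - 40*sin(x) + 84) = (-2*sin(x)^3 + 12*sin(x)^2 - 18*sin(x) - 36)*cos(x)/(sin(x)^3 - 3*sin(x)^2 - 40*sin(x) + 84)^2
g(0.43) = -0.04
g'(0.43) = -0.01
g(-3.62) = -0.04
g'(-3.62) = 0.01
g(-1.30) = -0.03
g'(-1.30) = -0.00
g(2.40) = -0.04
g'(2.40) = 0.01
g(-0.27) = -0.03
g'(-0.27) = -0.00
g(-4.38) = -0.05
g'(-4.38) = 0.01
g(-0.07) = -0.04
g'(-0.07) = -0.00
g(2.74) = -0.04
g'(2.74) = 0.01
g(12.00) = -0.03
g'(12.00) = 0.00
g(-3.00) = -0.04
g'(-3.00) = 0.00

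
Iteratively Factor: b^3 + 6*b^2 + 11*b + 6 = (b + 1)*(b^2 + 5*b + 6) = (b + 1)*(b + 2)*(b + 3)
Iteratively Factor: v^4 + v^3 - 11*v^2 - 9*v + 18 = (v + 3)*(v^3 - 2*v^2 - 5*v + 6) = (v - 3)*(v + 3)*(v^2 + v - 2) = (v - 3)*(v - 1)*(v + 3)*(v + 2)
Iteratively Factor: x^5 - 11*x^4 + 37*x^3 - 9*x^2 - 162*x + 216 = (x - 3)*(x^4 - 8*x^3 + 13*x^2 + 30*x - 72) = (x - 3)^2*(x^3 - 5*x^2 - 2*x + 24) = (x - 4)*(x - 3)^2*(x^2 - x - 6) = (x - 4)*(x - 3)^3*(x + 2)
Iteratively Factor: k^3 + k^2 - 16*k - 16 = (k - 4)*(k^2 + 5*k + 4) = (k - 4)*(k + 4)*(k + 1)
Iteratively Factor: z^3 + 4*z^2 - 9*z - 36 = (z + 4)*(z^2 - 9) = (z + 3)*(z + 4)*(z - 3)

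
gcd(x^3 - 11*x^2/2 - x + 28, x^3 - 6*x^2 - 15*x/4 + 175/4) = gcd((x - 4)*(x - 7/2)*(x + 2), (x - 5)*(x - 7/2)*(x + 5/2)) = x - 7/2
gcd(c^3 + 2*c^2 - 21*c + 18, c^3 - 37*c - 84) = 1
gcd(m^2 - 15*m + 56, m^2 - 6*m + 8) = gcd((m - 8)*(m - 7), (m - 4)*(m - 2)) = 1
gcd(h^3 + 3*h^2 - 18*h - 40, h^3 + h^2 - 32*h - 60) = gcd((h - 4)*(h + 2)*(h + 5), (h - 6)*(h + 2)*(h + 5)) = h^2 + 7*h + 10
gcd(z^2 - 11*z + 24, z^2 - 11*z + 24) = z^2 - 11*z + 24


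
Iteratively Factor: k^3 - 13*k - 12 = (k - 4)*(k^2 + 4*k + 3) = (k - 4)*(k + 1)*(k + 3)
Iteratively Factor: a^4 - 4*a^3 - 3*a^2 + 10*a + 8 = (a - 2)*(a^3 - 2*a^2 - 7*a - 4) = (a - 4)*(a - 2)*(a^2 + 2*a + 1) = (a - 4)*(a - 2)*(a + 1)*(a + 1)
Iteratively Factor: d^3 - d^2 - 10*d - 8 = (d - 4)*(d^2 + 3*d + 2) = (d - 4)*(d + 1)*(d + 2)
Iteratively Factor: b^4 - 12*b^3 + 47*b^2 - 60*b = (b)*(b^3 - 12*b^2 + 47*b - 60) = b*(b - 4)*(b^2 - 8*b + 15) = b*(b - 5)*(b - 4)*(b - 3)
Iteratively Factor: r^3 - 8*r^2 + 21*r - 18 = (r - 2)*(r^2 - 6*r + 9) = (r - 3)*(r - 2)*(r - 3)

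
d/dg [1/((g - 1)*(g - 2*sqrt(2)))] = ((1 - g)*(g - 2*sqrt(2))^2 + (-g + 2*sqrt(2))*(g - 1)^2)/((g - 1)^3*(g - 2*sqrt(2))^3)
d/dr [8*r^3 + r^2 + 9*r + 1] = 24*r^2 + 2*r + 9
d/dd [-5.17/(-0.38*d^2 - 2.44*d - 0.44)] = (-3.9292*d - 12.6148)/(0.38*d^2 + 2.44*d + 0.44)^2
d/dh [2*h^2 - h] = 4*h - 1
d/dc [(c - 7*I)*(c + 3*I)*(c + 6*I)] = 3*c^2 + 4*I*c + 45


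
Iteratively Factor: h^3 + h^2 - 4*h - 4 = (h - 2)*(h^2 + 3*h + 2) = (h - 2)*(h + 2)*(h + 1)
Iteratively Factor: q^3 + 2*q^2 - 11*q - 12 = (q + 1)*(q^2 + q - 12) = (q - 3)*(q + 1)*(q + 4)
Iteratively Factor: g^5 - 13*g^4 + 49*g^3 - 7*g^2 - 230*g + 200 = (g + 2)*(g^4 - 15*g^3 + 79*g^2 - 165*g + 100) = (g - 4)*(g + 2)*(g^3 - 11*g^2 + 35*g - 25) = (g - 4)*(g - 1)*(g + 2)*(g^2 - 10*g + 25) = (g - 5)*(g - 4)*(g - 1)*(g + 2)*(g - 5)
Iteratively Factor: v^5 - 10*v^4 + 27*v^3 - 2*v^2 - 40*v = (v + 1)*(v^4 - 11*v^3 + 38*v^2 - 40*v) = (v - 5)*(v + 1)*(v^3 - 6*v^2 + 8*v) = (v - 5)*(v - 4)*(v + 1)*(v^2 - 2*v) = (v - 5)*(v - 4)*(v - 2)*(v + 1)*(v)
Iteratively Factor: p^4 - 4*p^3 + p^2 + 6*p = (p)*(p^3 - 4*p^2 + p + 6) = p*(p - 3)*(p^2 - p - 2) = p*(p - 3)*(p - 2)*(p + 1)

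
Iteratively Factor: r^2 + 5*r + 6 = (r + 3)*(r + 2)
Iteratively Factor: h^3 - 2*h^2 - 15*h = (h)*(h^2 - 2*h - 15) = h*(h - 5)*(h + 3)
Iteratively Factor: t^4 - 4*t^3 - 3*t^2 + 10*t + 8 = (t - 4)*(t^3 - 3*t - 2) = (t - 4)*(t + 1)*(t^2 - t - 2) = (t - 4)*(t - 2)*(t + 1)*(t + 1)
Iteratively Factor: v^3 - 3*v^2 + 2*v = (v - 1)*(v^2 - 2*v) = v*(v - 1)*(v - 2)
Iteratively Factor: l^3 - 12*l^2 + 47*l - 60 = (l - 5)*(l^2 - 7*l + 12) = (l - 5)*(l - 3)*(l - 4)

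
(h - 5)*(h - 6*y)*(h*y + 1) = h^3*y - 6*h^2*y^2 - 5*h^2*y + h^2 + 30*h*y^2 - 6*h*y - 5*h + 30*y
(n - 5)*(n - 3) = n^2 - 8*n + 15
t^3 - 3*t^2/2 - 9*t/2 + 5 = (t - 5/2)*(t - 1)*(t + 2)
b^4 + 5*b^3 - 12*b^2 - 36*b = b*(b - 3)*(b + 2)*(b + 6)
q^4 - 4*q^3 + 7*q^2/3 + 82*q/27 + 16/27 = (q - 8/3)*(q - 2)*(q + 1/3)^2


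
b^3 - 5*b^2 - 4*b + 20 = (b - 5)*(b - 2)*(b + 2)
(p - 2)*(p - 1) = p^2 - 3*p + 2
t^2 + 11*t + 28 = (t + 4)*(t + 7)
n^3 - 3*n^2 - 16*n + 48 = (n - 4)*(n - 3)*(n + 4)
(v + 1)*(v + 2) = v^2 + 3*v + 2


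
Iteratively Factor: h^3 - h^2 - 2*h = (h + 1)*(h^2 - 2*h) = (h - 2)*(h + 1)*(h)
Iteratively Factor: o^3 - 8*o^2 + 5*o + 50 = (o + 2)*(o^2 - 10*o + 25) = (o - 5)*(o + 2)*(o - 5)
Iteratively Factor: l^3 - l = (l)*(l^2 - 1) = l*(l + 1)*(l - 1)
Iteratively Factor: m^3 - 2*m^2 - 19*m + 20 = (m + 4)*(m^2 - 6*m + 5) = (m - 5)*(m + 4)*(m - 1)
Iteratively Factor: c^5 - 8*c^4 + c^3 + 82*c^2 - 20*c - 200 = (c + 2)*(c^4 - 10*c^3 + 21*c^2 + 40*c - 100) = (c - 5)*(c + 2)*(c^3 - 5*c^2 - 4*c + 20) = (c - 5)^2*(c + 2)*(c^2 - 4) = (c - 5)^2*(c + 2)^2*(c - 2)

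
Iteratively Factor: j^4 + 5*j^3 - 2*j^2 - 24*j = (j + 4)*(j^3 + j^2 - 6*j) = (j - 2)*(j + 4)*(j^2 + 3*j) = j*(j - 2)*(j + 4)*(j + 3)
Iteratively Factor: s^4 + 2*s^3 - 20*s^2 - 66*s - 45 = (s - 5)*(s^3 + 7*s^2 + 15*s + 9) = (s - 5)*(s + 3)*(s^2 + 4*s + 3) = (s - 5)*(s + 3)^2*(s + 1)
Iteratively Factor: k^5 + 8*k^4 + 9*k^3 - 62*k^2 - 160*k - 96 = (k - 3)*(k^4 + 11*k^3 + 42*k^2 + 64*k + 32) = (k - 3)*(k + 4)*(k^3 + 7*k^2 + 14*k + 8) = (k - 3)*(k + 1)*(k + 4)*(k^2 + 6*k + 8) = (k - 3)*(k + 1)*(k + 4)^2*(k + 2)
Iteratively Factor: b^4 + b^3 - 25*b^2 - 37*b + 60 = (b + 4)*(b^3 - 3*b^2 - 13*b + 15) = (b + 3)*(b + 4)*(b^2 - 6*b + 5) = (b - 1)*(b + 3)*(b + 4)*(b - 5)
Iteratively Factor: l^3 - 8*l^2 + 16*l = (l - 4)*(l^2 - 4*l) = l*(l - 4)*(l - 4)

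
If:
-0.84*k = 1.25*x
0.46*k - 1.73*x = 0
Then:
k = 0.00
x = 0.00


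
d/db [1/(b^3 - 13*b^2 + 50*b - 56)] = (-3*b^2 + 26*b - 50)/(b^3 - 13*b^2 + 50*b - 56)^2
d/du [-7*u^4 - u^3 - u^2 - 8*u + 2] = -28*u^3 - 3*u^2 - 2*u - 8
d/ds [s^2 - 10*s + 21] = 2*s - 10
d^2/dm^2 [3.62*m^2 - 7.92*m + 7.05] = 7.24000000000000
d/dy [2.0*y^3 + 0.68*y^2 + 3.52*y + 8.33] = 6.0*y^2 + 1.36*y + 3.52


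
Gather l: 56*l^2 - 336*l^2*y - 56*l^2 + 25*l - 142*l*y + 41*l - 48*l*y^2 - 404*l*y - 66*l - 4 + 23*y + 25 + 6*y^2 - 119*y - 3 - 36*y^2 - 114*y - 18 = -336*l^2*y + l*(-48*y^2 - 546*y) - 30*y^2 - 210*y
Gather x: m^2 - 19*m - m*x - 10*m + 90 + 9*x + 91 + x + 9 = m^2 - 29*m + x*(10 - m) + 190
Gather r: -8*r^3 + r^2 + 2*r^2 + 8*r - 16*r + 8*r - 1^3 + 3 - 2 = -8*r^3 + 3*r^2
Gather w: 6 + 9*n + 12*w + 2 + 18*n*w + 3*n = 12*n + w*(18*n + 12) + 8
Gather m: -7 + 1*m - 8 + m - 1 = 2*m - 16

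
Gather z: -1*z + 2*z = z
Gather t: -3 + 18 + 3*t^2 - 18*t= 3*t^2 - 18*t + 15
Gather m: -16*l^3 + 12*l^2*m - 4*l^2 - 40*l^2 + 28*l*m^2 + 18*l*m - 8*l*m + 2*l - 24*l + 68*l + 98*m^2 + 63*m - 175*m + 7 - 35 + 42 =-16*l^3 - 44*l^2 + 46*l + m^2*(28*l + 98) + m*(12*l^2 + 10*l - 112) + 14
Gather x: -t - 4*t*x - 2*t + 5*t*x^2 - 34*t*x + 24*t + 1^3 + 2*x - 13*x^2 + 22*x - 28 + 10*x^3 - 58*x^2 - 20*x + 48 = 21*t + 10*x^3 + x^2*(5*t - 71) + x*(4 - 38*t) + 21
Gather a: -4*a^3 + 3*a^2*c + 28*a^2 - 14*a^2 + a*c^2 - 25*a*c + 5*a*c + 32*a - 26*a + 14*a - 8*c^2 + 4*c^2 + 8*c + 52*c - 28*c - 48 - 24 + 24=-4*a^3 + a^2*(3*c + 14) + a*(c^2 - 20*c + 20) - 4*c^2 + 32*c - 48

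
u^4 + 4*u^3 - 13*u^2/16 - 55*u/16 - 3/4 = (u - 1)*(u + 1/4)*(u + 3/4)*(u + 4)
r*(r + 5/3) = r^2 + 5*r/3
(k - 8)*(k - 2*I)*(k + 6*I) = k^3 - 8*k^2 + 4*I*k^2 + 12*k - 32*I*k - 96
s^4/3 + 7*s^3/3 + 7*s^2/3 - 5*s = s*(s/3 + 1)*(s - 1)*(s + 5)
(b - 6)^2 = b^2 - 12*b + 36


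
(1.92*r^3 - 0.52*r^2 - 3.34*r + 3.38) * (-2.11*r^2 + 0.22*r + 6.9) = -4.0512*r^5 + 1.5196*r^4 + 20.181*r^3 - 11.4546*r^2 - 22.3024*r + 23.322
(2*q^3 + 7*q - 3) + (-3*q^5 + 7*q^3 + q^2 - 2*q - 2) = -3*q^5 + 9*q^3 + q^2 + 5*q - 5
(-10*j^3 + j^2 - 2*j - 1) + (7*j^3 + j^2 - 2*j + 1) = -3*j^3 + 2*j^2 - 4*j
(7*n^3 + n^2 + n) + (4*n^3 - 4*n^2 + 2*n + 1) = 11*n^3 - 3*n^2 + 3*n + 1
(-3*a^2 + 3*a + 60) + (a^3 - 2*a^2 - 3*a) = a^3 - 5*a^2 + 60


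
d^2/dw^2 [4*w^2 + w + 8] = 8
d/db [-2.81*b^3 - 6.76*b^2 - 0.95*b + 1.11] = -8.43*b^2 - 13.52*b - 0.95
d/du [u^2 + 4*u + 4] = 2*u + 4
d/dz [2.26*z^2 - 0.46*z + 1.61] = 4.52*z - 0.46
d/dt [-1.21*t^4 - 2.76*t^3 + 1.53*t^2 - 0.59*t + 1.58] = -4.84*t^3 - 8.28*t^2 + 3.06*t - 0.59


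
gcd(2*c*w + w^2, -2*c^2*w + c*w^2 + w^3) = 2*c*w + w^2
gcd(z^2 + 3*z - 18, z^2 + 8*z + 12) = z + 6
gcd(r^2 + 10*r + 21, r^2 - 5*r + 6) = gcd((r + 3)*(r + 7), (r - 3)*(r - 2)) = 1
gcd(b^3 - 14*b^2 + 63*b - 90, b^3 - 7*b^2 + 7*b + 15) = b^2 - 8*b + 15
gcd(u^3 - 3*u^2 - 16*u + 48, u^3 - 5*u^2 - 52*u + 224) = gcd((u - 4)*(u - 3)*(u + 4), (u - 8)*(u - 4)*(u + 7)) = u - 4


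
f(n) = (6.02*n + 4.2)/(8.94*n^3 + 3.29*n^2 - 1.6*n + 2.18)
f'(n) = (6.02*n + 4.2)*(-26.82*n^2 - 6.58*n + 1.6)/(8.94*n^3 + 3.29*n^2 - 1.6*n + 2.18)^2 + 6.02/(8.94*n^3 + 3.29*n^2 - 1.6*n + 2.18) = (-107.6376*n^3 - 132.4498*n^2 - 27.636*n + 19.8436)/(79.9236*n^6 + 58.8252*n^5 - 17.7839*n^4 + 28.4504*n^3 + 16.9044*n^2 - 6.976*n + 4.7524)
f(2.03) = 0.19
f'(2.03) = -0.19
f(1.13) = 0.63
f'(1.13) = -1.10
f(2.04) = 0.19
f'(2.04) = -0.19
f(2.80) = 0.10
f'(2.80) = -0.07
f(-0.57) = 0.31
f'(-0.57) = 1.99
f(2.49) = 0.12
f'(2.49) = -0.10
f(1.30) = 0.48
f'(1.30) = -0.74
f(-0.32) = 0.83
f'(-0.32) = 2.49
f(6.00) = 0.02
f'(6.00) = -0.01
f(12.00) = 0.00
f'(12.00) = -0.00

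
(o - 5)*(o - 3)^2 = o^3 - 11*o^2 + 39*o - 45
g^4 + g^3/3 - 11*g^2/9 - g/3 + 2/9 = (g - 1)*(g - 1/3)*(g + 2/3)*(g + 1)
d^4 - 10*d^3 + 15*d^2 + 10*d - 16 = (d - 8)*(d - 2)*(d - 1)*(d + 1)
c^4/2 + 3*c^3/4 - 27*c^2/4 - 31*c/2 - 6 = (c/2 + 1)*(c - 4)*(c + 1/2)*(c + 3)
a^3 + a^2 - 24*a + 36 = (a - 3)*(a - 2)*(a + 6)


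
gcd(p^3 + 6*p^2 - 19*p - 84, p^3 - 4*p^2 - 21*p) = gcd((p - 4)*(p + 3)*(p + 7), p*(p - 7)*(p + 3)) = p + 3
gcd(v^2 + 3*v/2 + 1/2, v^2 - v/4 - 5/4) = v + 1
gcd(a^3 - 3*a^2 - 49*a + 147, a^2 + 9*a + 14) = a + 7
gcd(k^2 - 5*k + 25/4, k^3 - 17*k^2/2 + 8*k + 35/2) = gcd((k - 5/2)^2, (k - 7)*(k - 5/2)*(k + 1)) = k - 5/2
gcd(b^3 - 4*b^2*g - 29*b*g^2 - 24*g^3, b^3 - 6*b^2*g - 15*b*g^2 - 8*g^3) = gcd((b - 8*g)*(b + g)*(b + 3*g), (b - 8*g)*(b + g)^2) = b^2 - 7*b*g - 8*g^2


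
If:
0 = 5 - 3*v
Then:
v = 5/3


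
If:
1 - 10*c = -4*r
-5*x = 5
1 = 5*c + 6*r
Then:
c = 1/8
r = 1/16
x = -1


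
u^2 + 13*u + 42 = (u + 6)*(u + 7)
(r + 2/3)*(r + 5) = r^2 + 17*r/3 + 10/3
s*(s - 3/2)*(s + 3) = s^3 + 3*s^2/2 - 9*s/2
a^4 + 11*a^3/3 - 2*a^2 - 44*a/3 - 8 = (a - 2)*(a + 2/3)*(a + 2)*(a + 3)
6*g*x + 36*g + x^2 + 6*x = (6*g + x)*(x + 6)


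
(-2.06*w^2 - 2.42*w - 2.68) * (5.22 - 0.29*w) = 0.5974*w^3 - 10.0514*w^2 - 11.8552*w - 13.9896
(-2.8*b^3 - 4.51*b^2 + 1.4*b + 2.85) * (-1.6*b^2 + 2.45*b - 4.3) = 4.48*b^5 + 0.356*b^4 - 1.2495*b^3 + 18.263*b^2 + 0.962500000000001*b - 12.255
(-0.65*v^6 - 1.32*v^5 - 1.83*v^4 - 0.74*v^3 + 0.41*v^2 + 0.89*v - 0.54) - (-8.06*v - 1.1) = -0.65*v^6 - 1.32*v^5 - 1.83*v^4 - 0.74*v^3 + 0.41*v^2 + 8.95*v + 0.56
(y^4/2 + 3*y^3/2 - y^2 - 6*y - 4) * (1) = y^4/2 + 3*y^3/2 - y^2 - 6*y - 4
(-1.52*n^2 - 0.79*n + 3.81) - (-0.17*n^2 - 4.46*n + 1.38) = -1.35*n^2 + 3.67*n + 2.43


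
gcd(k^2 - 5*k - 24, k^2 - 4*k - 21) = k + 3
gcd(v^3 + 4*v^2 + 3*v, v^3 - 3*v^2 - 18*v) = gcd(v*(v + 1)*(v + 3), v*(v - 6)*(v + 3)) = v^2 + 3*v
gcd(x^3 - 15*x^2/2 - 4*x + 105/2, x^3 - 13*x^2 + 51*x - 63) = x^2 - 10*x + 21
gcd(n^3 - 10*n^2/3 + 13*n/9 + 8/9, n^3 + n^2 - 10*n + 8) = n - 1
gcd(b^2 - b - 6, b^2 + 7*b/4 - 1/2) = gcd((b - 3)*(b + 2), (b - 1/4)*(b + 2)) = b + 2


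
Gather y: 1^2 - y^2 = 1 - y^2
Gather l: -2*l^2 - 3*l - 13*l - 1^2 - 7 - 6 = -2*l^2 - 16*l - 14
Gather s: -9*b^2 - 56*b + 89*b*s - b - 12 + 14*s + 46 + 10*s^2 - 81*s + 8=-9*b^2 - 57*b + 10*s^2 + s*(89*b - 67) + 42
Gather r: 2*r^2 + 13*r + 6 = 2*r^2 + 13*r + 6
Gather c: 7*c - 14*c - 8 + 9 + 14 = 15 - 7*c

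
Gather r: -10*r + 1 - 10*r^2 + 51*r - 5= -10*r^2 + 41*r - 4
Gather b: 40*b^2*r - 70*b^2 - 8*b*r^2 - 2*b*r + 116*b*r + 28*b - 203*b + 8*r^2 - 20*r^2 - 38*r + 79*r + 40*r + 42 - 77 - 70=b^2*(40*r - 70) + b*(-8*r^2 + 114*r - 175) - 12*r^2 + 81*r - 105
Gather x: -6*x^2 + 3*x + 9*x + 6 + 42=-6*x^2 + 12*x + 48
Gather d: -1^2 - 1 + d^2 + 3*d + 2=d^2 + 3*d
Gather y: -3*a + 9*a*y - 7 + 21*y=-3*a + y*(9*a + 21) - 7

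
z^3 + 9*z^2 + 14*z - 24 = (z - 1)*(z + 4)*(z + 6)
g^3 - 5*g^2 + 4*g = g*(g - 4)*(g - 1)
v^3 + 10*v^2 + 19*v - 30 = (v - 1)*(v + 5)*(v + 6)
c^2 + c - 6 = (c - 2)*(c + 3)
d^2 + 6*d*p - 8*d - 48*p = (d - 8)*(d + 6*p)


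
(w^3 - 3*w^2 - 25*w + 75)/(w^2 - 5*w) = w + 2 - 15/w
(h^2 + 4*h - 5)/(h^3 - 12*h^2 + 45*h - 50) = (h^2 + 4*h - 5)/(h^3 - 12*h^2 + 45*h - 50)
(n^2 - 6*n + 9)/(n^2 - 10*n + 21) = (n - 3)/(n - 7)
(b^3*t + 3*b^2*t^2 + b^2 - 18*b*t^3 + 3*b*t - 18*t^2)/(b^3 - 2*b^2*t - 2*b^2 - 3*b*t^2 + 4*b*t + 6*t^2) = (b^2*t + 6*b*t^2 + b + 6*t)/(b^2 + b*t - 2*b - 2*t)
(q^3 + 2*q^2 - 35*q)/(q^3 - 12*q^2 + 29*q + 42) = q*(q^2 + 2*q - 35)/(q^3 - 12*q^2 + 29*q + 42)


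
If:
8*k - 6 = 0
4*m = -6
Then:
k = 3/4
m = -3/2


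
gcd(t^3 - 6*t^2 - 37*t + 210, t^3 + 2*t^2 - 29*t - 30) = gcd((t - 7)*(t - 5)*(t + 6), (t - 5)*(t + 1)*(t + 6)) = t^2 + t - 30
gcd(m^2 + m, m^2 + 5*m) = m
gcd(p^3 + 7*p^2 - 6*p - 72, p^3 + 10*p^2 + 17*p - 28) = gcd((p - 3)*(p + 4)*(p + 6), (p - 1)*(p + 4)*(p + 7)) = p + 4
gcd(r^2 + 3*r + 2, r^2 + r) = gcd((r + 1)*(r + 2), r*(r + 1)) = r + 1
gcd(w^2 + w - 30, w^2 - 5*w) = w - 5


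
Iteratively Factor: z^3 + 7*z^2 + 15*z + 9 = (z + 1)*(z^2 + 6*z + 9) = (z + 1)*(z + 3)*(z + 3)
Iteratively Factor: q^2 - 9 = (q - 3)*(q + 3)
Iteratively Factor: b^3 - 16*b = (b + 4)*(b^2 - 4*b) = b*(b + 4)*(b - 4)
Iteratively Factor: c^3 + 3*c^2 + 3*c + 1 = (c + 1)*(c^2 + 2*c + 1) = (c + 1)^2*(c + 1)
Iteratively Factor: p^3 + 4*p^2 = (p)*(p^2 + 4*p) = p*(p + 4)*(p)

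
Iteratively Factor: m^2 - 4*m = (m - 4)*(m)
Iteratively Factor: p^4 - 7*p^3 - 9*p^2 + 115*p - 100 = (p - 5)*(p^3 - 2*p^2 - 19*p + 20) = (p - 5)*(p - 1)*(p^2 - p - 20) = (p - 5)*(p - 1)*(p + 4)*(p - 5)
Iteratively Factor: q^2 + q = (q)*(q + 1)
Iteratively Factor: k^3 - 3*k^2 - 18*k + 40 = (k - 2)*(k^2 - k - 20) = (k - 2)*(k + 4)*(k - 5)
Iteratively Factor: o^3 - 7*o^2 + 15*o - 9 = (o - 3)*(o^2 - 4*o + 3) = (o - 3)^2*(o - 1)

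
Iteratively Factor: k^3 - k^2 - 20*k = (k - 5)*(k^2 + 4*k) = (k - 5)*(k + 4)*(k)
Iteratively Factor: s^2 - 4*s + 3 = (s - 3)*(s - 1)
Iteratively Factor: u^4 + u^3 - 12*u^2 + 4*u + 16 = (u - 2)*(u^3 + 3*u^2 - 6*u - 8) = (u - 2)*(u + 4)*(u^2 - u - 2) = (u - 2)^2*(u + 4)*(u + 1)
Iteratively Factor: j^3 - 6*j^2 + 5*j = (j)*(j^2 - 6*j + 5) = j*(j - 1)*(j - 5)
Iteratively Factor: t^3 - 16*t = (t)*(t^2 - 16) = t*(t - 4)*(t + 4)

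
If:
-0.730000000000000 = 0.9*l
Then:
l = -0.81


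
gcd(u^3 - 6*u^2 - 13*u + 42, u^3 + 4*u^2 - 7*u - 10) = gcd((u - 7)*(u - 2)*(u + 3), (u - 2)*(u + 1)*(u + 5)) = u - 2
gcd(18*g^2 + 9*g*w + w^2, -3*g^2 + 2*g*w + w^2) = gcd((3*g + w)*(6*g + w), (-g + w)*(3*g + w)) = 3*g + w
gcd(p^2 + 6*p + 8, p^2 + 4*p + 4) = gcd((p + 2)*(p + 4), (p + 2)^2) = p + 2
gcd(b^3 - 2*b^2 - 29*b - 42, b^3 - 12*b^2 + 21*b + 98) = b^2 - 5*b - 14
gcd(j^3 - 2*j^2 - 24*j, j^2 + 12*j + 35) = 1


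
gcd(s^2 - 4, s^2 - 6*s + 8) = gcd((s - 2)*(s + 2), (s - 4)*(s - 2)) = s - 2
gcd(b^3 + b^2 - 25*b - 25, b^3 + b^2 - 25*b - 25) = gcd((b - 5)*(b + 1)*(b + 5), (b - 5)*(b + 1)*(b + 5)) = b^3 + b^2 - 25*b - 25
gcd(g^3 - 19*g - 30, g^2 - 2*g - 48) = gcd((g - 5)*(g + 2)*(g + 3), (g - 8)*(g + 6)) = 1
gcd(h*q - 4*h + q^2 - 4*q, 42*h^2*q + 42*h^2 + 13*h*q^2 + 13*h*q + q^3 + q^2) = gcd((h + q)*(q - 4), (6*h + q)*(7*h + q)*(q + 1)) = 1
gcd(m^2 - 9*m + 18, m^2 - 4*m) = 1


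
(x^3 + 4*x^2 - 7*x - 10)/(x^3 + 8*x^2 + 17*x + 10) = (x - 2)/(x + 2)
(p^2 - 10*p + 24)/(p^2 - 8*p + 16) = (p - 6)/(p - 4)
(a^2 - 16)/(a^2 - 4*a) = (a + 4)/a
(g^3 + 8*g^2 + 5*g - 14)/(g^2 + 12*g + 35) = (g^2 + g - 2)/(g + 5)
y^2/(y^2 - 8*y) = y/(y - 8)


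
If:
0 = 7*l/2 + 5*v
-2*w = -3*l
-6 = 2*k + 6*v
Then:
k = 7*w/5 - 3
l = 2*w/3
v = -7*w/15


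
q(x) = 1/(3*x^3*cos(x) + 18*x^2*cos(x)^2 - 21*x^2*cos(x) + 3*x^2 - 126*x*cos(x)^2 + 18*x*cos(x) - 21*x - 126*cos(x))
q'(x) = (3*x^3*sin(x) + 36*x^2*sin(x)*cos(x) - 21*x^2*sin(x) - 9*x^2*cos(x) - 252*x*sin(x)*cos(x) + 18*x*sin(x) - 36*x*cos(x)^2 + 42*x*cos(x) - 6*x - 126*sin(x) + 126*cos(x)^2 - 18*cos(x) + 21)/(3*x^3*cos(x) + 18*x^2*cos(x)^2 - 21*x^2*cos(x) + 3*x^2 - 126*x*cos(x)^2 + 18*x*cos(x) - 21*x - 126*cos(x))^2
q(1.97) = 0.78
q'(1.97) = -2.27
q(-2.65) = 0.00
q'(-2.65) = 0.00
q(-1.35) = 1.58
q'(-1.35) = 303.07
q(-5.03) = -0.02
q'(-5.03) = -0.12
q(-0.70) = -0.02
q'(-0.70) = 0.04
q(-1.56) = 0.03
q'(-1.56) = 0.17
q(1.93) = 1.14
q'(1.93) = -21.52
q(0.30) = -0.01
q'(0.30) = 0.00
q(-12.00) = 0.00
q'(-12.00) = 0.00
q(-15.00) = 0.00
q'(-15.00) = 0.00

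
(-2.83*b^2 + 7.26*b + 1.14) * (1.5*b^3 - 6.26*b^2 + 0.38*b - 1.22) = -4.245*b^5 + 28.6058*b^4 - 44.813*b^3 - 0.924999999999999*b^2 - 8.424*b - 1.3908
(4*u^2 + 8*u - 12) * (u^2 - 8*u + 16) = 4*u^4 - 24*u^3 - 12*u^2 + 224*u - 192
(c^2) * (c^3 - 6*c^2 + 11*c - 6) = c^5 - 6*c^4 + 11*c^3 - 6*c^2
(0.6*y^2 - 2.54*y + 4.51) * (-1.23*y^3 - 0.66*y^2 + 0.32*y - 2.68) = -0.738*y^5 + 2.7282*y^4 - 3.6789*y^3 - 5.3974*y^2 + 8.2504*y - 12.0868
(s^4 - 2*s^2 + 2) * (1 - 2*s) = -2*s^5 + s^4 + 4*s^3 - 2*s^2 - 4*s + 2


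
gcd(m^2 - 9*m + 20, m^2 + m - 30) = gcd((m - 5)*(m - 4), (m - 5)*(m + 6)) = m - 5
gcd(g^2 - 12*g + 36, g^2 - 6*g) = g - 6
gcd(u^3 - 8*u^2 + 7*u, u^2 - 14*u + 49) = u - 7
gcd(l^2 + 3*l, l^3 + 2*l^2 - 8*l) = l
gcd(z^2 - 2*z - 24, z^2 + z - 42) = z - 6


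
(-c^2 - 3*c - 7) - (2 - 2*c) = -c^2 - c - 9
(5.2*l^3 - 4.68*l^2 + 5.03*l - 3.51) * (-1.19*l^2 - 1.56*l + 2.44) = -6.188*l^5 - 2.5428*l^4 + 14.0031*l^3 - 15.0891*l^2 + 17.7488*l - 8.5644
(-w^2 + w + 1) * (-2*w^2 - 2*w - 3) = 2*w^4 - w^2 - 5*w - 3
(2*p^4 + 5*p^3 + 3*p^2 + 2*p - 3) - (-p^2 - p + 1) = 2*p^4 + 5*p^3 + 4*p^2 + 3*p - 4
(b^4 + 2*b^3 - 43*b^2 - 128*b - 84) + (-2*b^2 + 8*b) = b^4 + 2*b^3 - 45*b^2 - 120*b - 84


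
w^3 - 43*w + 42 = (w - 6)*(w - 1)*(w + 7)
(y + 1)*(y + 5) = y^2 + 6*y + 5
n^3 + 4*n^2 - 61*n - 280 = (n - 8)*(n + 5)*(n + 7)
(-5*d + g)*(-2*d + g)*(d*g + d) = 10*d^3*g + 10*d^3 - 7*d^2*g^2 - 7*d^2*g + d*g^3 + d*g^2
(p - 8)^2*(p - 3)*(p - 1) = p^4 - 20*p^3 + 131*p^2 - 304*p + 192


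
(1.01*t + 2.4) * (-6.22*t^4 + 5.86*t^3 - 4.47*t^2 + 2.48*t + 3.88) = -6.2822*t^5 - 9.0094*t^4 + 9.5493*t^3 - 8.2232*t^2 + 9.8708*t + 9.312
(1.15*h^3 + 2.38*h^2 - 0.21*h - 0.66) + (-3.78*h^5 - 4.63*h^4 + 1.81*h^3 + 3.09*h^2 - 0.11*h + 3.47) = -3.78*h^5 - 4.63*h^4 + 2.96*h^3 + 5.47*h^2 - 0.32*h + 2.81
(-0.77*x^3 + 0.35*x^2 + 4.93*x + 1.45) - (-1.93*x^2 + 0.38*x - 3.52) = -0.77*x^3 + 2.28*x^2 + 4.55*x + 4.97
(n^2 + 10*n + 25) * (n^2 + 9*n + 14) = n^4 + 19*n^3 + 129*n^2 + 365*n + 350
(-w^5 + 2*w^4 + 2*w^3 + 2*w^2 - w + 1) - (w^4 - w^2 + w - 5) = -w^5 + w^4 + 2*w^3 + 3*w^2 - 2*w + 6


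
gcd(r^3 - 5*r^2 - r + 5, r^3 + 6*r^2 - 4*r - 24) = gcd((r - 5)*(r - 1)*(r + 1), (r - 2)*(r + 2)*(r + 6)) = 1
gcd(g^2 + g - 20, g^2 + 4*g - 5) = g + 5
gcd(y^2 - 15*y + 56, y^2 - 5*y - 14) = y - 7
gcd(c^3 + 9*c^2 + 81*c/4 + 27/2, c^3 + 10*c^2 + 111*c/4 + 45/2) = c^2 + 15*c/2 + 9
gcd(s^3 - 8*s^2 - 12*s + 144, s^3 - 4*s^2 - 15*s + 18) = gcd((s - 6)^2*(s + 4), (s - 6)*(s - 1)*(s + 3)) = s - 6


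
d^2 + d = d*(d + 1)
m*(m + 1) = m^2 + m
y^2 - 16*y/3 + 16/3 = (y - 4)*(y - 4/3)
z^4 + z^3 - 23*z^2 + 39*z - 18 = (z - 3)*(z - 1)^2*(z + 6)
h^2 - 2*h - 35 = (h - 7)*(h + 5)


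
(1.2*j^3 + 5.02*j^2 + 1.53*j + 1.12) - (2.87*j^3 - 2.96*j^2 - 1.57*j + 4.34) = -1.67*j^3 + 7.98*j^2 + 3.1*j - 3.22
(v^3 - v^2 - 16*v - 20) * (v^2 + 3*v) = v^5 + 2*v^4 - 19*v^3 - 68*v^2 - 60*v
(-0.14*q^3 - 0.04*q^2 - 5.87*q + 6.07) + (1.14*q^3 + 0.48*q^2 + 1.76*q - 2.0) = 1.0*q^3 + 0.44*q^2 - 4.11*q + 4.07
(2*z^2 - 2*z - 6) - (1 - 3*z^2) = 5*z^2 - 2*z - 7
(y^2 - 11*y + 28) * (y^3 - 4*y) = y^5 - 11*y^4 + 24*y^3 + 44*y^2 - 112*y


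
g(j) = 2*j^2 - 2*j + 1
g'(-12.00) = -50.00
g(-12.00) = 313.00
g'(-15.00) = -62.00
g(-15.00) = 481.00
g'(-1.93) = -9.72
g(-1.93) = 12.31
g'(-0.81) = -5.24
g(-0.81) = 3.93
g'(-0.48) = -3.92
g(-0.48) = 2.42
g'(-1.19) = -6.76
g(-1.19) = 6.21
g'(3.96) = 13.84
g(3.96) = 24.44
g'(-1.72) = -8.88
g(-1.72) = 10.36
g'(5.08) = 18.32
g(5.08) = 42.45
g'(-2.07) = -10.28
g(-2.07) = 13.71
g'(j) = 4*j - 2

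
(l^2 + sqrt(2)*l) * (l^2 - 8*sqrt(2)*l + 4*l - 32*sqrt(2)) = l^4 - 7*sqrt(2)*l^3 + 4*l^3 - 28*sqrt(2)*l^2 - 16*l^2 - 64*l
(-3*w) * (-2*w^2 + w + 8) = 6*w^3 - 3*w^2 - 24*w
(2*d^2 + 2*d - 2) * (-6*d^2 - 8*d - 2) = -12*d^4 - 28*d^3 - 8*d^2 + 12*d + 4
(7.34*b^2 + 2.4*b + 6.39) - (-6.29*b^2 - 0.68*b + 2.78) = 13.63*b^2 + 3.08*b + 3.61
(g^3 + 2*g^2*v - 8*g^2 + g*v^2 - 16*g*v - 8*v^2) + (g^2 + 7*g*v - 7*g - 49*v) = g^3 + 2*g^2*v - 7*g^2 + g*v^2 - 9*g*v - 7*g - 8*v^2 - 49*v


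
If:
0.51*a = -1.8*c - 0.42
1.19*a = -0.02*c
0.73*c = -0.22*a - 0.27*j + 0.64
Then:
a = 0.00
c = -0.23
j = 3.00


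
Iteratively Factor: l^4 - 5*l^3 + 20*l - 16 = (l + 2)*(l^3 - 7*l^2 + 14*l - 8) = (l - 2)*(l + 2)*(l^2 - 5*l + 4) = (l - 4)*(l - 2)*(l + 2)*(l - 1)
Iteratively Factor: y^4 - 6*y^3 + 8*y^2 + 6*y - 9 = (y - 3)*(y^3 - 3*y^2 - y + 3) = (y - 3)*(y + 1)*(y^2 - 4*y + 3) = (y - 3)^2*(y + 1)*(y - 1)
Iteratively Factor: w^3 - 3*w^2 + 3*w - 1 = (w - 1)*(w^2 - 2*w + 1) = (w - 1)^2*(w - 1)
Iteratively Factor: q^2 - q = (q)*(q - 1)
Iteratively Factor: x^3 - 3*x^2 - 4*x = (x + 1)*(x^2 - 4*x) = (x - 4)*(x + 1)*(x)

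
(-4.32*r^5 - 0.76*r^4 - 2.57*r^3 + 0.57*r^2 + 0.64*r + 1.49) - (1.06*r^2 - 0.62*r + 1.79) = -4.32*r^5 - 0.76*r^4 - 2.57*r^3 - 0.49*r^2 + 1.26*r - 0.3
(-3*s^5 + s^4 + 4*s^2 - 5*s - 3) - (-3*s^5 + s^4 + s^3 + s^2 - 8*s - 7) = -s^3 + 3*s^2 + 3*s + 4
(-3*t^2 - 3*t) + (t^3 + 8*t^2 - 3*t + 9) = t^3 + 5*t^2 - 6*t + 9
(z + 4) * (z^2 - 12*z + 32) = z^3 - 8*z^2 - 16*z + 128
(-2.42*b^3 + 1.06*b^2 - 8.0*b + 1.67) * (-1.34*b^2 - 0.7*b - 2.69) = 3.2428*b^5 + 0.2736*b^4 + 16.4878*b^3 + 0.5108*b^2 + 20.351*b - 4.4923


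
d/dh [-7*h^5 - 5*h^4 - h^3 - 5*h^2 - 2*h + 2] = -35*h^4 - 20*h^3 - 3*h^2 - 10*h - 2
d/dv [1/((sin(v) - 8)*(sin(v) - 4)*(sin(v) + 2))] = (-3*sin(v)^2 + 20*sin(v) - 8)*cos(v)/((sin(v) - 8)^2*(sin(v) - 4)^2*(sin(v) + 2)^2)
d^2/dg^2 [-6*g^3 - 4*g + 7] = -36*g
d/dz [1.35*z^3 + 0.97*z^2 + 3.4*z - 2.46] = 4.05*z^2 + 1.94*z + 3.4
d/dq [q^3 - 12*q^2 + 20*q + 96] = 3*q^2 - 24*q + 20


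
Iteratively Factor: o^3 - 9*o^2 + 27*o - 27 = (o - 3)*(o^2 - 6*o + 9) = (o - 3)^2*(o - 3)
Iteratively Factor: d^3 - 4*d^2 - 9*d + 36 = (d - 3)*(d^2 - d - 12) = (d - 3)*(d + 3)*(d - 4)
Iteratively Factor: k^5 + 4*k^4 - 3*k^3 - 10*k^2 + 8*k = (k + 4)*(k^4 - 3*k^2 + 2*k) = k*(k + 4)*(k^3 - 3*k + 2) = k*(k + 2)*(k + 4)*(k^2 - 2*k + 1) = k*(k - 1)*(k + 2)*(k + 4)*(k - 1)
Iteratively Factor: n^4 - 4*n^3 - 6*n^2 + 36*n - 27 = (n + 3)*(n^3 - 7*n^2 + 15*n - 9) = (n - 1)*(n + 3)*(n^2 - 6*n + 9) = (n - 3)*(n - 1)*(n + 3)*(n - 3)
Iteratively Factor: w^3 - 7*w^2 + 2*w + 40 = (w + 2)*(w^2 - 9*w + 20) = (w - 4)*(w + 2)*(w - 5)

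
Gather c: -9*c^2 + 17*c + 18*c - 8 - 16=-9*c^2 + 35*c - 24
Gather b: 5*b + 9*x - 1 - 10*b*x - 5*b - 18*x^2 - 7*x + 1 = -10*b*x - 18*x^2 + 2*x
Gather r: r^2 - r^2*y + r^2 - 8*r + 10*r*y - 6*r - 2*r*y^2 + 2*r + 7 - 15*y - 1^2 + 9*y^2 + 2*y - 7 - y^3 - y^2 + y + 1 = r^2*(2 - y) + r*(-2*y^2 + 10*y - 12) - y^3 + 8*y^2 - 12*y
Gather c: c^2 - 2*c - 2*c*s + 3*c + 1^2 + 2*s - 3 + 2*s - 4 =c^2 + c*(1 - 2*s) + 4*s - 6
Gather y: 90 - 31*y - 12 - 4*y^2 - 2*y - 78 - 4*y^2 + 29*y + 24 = -8*y^2 - 4*y + 24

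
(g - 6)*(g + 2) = g^2 - 4*g - 12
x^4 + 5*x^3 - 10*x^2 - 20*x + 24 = (x - 2)*(x - 1)*(x + 2)*(x + 6)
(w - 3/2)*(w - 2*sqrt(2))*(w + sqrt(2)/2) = w^3 - 3*sqrt(2)*w^2/2 - 3*w^2/2 - 2*w + 9*sqrt(2)*w/4 + 3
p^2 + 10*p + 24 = (p + 4)*(p + 6)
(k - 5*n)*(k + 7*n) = k^2 + 2*k*n - 35*n^2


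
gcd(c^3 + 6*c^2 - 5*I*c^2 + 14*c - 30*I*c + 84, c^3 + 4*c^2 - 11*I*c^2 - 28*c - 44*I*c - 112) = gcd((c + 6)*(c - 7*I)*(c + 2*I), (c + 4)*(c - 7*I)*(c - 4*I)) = c - 7*I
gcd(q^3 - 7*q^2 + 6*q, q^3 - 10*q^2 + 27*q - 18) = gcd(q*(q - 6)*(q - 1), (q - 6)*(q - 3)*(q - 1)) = q^2 - 7*q + 6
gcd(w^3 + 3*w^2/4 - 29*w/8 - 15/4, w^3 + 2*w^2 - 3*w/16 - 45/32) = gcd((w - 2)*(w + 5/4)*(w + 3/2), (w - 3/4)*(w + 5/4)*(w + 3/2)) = w^2 + 11*w/4 + 15/8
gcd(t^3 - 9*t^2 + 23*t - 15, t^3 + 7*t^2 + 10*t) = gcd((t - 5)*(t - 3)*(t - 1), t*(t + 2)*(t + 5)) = 1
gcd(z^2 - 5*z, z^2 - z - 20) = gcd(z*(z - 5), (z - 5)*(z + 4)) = z - 5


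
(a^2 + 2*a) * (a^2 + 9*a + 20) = a^4 + 11*a^3 + 38*a^2 + 40*a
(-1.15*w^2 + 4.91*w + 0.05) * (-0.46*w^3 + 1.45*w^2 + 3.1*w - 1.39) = 0.529*w^5 - 3.9261*w^4 + 3.5315*w^3 + 16.892*w^2 - 6.6699*w - 0.0695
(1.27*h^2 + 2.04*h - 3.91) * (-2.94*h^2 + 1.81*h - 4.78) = -3.7338*h^4 - 3.6989*h^3 + 9.1172*h^2 - 16.8283*h + 18.6898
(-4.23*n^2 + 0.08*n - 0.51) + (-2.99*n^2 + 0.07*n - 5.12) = -7.22*n^2 + 0.15*n - 5.63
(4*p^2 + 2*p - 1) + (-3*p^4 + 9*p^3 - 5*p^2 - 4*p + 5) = -3*p^4 + 9*p^3 - p^2 - 2*p + 4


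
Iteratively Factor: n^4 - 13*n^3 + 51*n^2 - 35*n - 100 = (n - 5)*(n^3 - 8*n^2 + 11*n + 20) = (n - 5)*(n + 1)*(n^2 - 9*n + 20) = (n - 5)^2*(n + 1)*(n - 4)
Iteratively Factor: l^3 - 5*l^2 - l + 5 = (l - 1)*(l^2 - 4*l - 5) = (l - 5)*(l - 1)*(l + 1)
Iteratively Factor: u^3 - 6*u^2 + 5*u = (u - 1)*(u^2 - 5*u) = (u - 5)*(u - 1)*(u)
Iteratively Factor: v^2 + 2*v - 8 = (v - 2)*(v + 4)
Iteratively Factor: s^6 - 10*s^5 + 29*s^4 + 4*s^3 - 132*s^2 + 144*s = (s)*(s^5 - 10*s^4 + 29*s^3 + 4*s^2 - 132*s + 144) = s*(s + 2)*(s^4 - 12*s^3 + 53*s^2 - 102*s + 72) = s*(s - 4)*(s + 2)*(s^3 - 8*s^2 + 21*s - 18) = s*(s - 4)*(s - 3)*(s + 2)*(s^2 - 5*s + 6) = s*(s - 4)*(s - 3)*(s - 2)*(s + 2)*(s - 3)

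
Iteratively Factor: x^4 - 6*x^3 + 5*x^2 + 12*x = (x + 1)*(x^3 - 7*x^2 + 12*x) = (x - 4)*(x + 1)*(x^2 - 3*x) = (x - 4)*(x - 3)*(x + 1)*(x)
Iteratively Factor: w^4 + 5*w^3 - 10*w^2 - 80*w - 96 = (w + 2)*(w^3 + 3*w^2 - 16*w - 48) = (w + 2)*(w + 3)*(w^2 - 16) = (w - 4)*(w + 2)*(w + 3)*(w + 4)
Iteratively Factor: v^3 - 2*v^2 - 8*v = (v + 2)*(v^2 - 4*v) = v*(v + 2)*(v - 4)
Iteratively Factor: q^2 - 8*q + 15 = (q - 3)*(q - 5)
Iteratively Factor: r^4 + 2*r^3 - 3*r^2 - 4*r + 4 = (r - 1)*(r^3 + 3*r^2 - 4) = (r - 1)^2*(r^2 + 4*r + 4) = (r - 1)^2*(r + 2)*(r + 2)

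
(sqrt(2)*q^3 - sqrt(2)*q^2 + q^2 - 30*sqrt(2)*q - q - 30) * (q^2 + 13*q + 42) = sqrt(2)*q^5 + q^4 + 12*sqrt(2)*q^4 - sqrt(2)*q^3 + 12*q^3 - 432*sqrt(2)*q^2 - q^2 - 1260*sqrt(2)*q - 432*q - 1260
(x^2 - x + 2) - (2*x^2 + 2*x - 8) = -x^2 - 3*x + 10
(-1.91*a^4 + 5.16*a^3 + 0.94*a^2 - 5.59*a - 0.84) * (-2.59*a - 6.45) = 4.9469*a^5 - 1.0449*a^4 - 35.7166*a^3 + 8.4151*a^2 + 38.2311*a + 5.418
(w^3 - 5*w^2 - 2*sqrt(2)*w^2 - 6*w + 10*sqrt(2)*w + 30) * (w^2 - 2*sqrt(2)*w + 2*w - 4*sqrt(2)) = w^5 - 4*sqrt(2)*w^4 - 3*w^4 - 8*w^3 + 12*sqrt(2)*w^3 - 6*w^2 + 52*sqrt(2)*w^2 - 36*sqrt(2)*w - 20*w - 120*sqrt(2)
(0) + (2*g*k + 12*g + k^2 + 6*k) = 2*g*k + 12*g + k^2 + 6*k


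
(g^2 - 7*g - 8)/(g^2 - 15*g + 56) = (g + 1)/(g - 7)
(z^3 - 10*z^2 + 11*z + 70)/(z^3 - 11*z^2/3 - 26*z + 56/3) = 3*(z^2 - 3*z - 10)/(3*z^2 + 10*z - 8)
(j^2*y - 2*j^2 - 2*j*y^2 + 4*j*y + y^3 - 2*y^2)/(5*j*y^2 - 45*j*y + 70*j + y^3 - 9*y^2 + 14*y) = (j^2 - 2*j*y + y^2)/(5*j*y - 35*j + y^2 - 7*y)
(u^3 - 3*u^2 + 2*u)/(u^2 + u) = (u^2 - 3*u + 2)/(u + 1)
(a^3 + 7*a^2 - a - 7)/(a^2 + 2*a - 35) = (a^2 - 1)/(a - 5)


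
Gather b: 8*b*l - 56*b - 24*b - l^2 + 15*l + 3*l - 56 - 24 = b*(8*l - 80) - l^2 + 18*l - 80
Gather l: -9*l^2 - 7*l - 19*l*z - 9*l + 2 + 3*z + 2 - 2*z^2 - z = -9*l^2 + l*(-19*z - 16) - 2*z^2 + 2*z + 4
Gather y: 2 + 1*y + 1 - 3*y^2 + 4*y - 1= -3*y^2 + 5*y + 2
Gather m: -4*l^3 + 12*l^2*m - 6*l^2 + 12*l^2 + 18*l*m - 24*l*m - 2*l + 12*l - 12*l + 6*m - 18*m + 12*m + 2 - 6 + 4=-4*l^3 + 6*l^2 - 2*l + m*(12*l^2 - 6*l)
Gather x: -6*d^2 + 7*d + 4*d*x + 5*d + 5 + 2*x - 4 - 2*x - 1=-6*d^2 + 4*d*x + 12*d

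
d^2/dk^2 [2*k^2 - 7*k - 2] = 4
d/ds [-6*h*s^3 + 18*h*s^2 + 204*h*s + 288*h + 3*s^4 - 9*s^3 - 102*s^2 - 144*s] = -18*h*s^2 + 36*h*s + 204*h + 12*s^3 - 27*s^2 - 204*s - 144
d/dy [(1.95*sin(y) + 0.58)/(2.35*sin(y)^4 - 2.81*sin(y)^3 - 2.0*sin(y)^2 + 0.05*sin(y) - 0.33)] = (-13.7475*sin(y)^4 + 5.507*sin(y)^3 + 8.7894*sin(y)^2 + 2.32*sin(y) - 0.6725)*cos(y)/(5.5225*sin(y)^8 - 13.207*sin(y)^7 - 1.5039*sin(y)^6 + 11.475*sin(y)^5 + 2.168*sin(y)^4 + 1.6546*sin(y)^3 + 1.3225*sin(y)^2 - 0.033*sin(y) + 0.1089)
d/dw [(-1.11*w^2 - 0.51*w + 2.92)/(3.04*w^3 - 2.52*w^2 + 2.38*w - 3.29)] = (3.3744*w^4 + 3.1008*w^3 - 30.5574*w^2 + 22.0206*w - 5.2717)/(9.2416*w^6 - 15.3216*w^5 + 20.8208*w^4 - 31.9984*w^3 + 22.246*w^2 - 15.6604*w + 10.8241)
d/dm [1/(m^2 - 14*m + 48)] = 2*(7 - m)/(m^2 - 14*m + 48)^2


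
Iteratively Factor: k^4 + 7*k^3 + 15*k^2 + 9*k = (k + 3)*(k^3 + 4*k^2 + 3*k) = (k + 3)^2*(k^2 + k) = (k + 1)*(k + 3)^2*(k)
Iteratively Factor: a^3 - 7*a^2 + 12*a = (a - 3)*(a^2 - 4*a) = (a - 4)*(a - 3)*(a)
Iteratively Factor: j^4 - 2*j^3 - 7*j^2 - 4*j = (j)*(j^3 - 2*j^2 - 7*j - 4) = j*(j - 4)*(j^2 + 2*j + 1) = j*(j - 4)*(j + 1)*(j + 1)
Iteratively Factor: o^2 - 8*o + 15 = (o - 5)*(o - 3)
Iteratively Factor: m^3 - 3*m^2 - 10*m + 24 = (m - 4)*(m^2 + m - 6) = (m - 4)*(m - 2)*(m + 3)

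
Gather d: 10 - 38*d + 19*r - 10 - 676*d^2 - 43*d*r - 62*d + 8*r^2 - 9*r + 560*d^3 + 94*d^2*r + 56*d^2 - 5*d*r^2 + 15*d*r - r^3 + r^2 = 560*d^3 + d^2*(94*r - 620) + d*(-5*r^2 - 28*r - 100) - r^3 + 9*r^2 + 10*r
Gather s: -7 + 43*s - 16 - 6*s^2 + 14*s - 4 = -6*s^2 + 57*s - 27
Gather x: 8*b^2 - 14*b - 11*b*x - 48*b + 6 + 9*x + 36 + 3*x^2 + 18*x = 8*b^2 - 62*b + 3*x^2 + x*(27 - 11*b) + 42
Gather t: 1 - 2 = -1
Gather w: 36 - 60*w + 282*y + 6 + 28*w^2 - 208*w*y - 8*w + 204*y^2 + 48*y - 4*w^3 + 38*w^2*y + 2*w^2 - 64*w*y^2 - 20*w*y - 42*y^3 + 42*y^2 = -4*w^3 + w^2*(38*y + 30) + w*(-64*y^2 - 228*y - 68) - 42*y^3 + 246*y^2 + 330*y + 42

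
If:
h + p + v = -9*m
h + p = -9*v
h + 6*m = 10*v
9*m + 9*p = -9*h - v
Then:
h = 0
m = 0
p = 0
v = 0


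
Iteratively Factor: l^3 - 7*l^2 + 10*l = (l)*(l^2 - 7*l + 10) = l*(l - 5)*(l - 2)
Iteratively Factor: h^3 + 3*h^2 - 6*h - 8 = (h - 2)*(h^2 + 5*h + 4) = (h - 2)*(h + 4)*(h + 1)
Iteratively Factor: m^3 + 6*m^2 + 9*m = (m)*(m^2 + 6*m + 9) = m*(m + 3)*(m + 3)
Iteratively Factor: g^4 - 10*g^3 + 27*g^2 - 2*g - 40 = (g - 2)*(g^3 - 8*g^2 + 11*g + 20) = (g - 2)*(g + 1)*(g^2 - 9*g + 20) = (g - 4)*(g - 2)*(g + 1)*(g - 5)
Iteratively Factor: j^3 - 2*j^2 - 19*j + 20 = (j - 5)*(j^2 + 3*j - 4) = (j - 5)*(j + 4)*(j - 1)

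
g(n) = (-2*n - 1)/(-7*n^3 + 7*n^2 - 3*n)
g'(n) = (-2*n - 1)*(21*n^2 - 14*n + 3)/(-7*n^3 + 7*n^2 - 3*n)^2 - 2/(-7*n^3 + 7*n^2 - 3*n) = (-28*n^3 - 7*n^2 + 14*n - 3)/(n^2*(49*n^4 - 98*n^3 + 91*n^2 - 42*n + 9))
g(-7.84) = 0.00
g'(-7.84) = 0.00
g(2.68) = 0.07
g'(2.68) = -0.06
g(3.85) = 0.03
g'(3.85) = -0.02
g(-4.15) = 0.01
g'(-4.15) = 0.00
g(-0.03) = -9.74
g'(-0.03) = -367.94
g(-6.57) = 0.01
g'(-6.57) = 0.00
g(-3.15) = 0.02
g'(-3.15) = 0.01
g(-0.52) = 0.01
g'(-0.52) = -0.42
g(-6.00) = 0.01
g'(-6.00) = 0.00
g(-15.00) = 0.00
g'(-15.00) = 0.00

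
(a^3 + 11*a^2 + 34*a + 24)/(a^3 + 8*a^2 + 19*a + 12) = (a + 6)/(a + 3)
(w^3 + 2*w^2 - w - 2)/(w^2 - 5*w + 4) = (w^2 + 3*w + 2)/(w - 4)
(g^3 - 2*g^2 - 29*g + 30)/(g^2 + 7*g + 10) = (g^2 - 7*g + 6)/(g + 2)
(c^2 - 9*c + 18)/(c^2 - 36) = (c - 3)/(c + 6)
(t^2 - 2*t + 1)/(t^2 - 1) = (t - 1)/(t + 1)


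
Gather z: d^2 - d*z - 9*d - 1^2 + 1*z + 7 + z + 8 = d^2 - 9*d + z*(2 - d) + 14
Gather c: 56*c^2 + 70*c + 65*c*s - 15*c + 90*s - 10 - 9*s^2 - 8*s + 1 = 56*c^2 + c*(65*s + 55) - 9*s^2 + 82*s - 9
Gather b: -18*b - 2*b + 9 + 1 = 10 - 20*b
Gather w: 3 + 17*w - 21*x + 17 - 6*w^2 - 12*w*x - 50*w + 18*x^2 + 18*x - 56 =-6*w^2 + w*(-12*x - 33) + 18*x^2 - 3*x - 36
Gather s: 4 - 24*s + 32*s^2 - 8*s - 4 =32*s^2 - 32*s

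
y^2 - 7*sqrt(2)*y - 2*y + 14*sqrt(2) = (y - 2)*(y - 7*sqrt(2))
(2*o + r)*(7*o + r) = 14*o^2 + 9*o*r + r^2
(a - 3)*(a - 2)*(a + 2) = a^3 - 3*a^2 - 4*a + 12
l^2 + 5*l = l*(l + 5)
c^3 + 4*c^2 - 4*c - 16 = (c - 2)*(c + 2)*(c + 4)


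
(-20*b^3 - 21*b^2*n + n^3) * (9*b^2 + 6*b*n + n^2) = -180*b^5 - 309*b^4*n - 146*b^3*n^2 - 12*b^2*n^3 + 6*b*n^4 + n^5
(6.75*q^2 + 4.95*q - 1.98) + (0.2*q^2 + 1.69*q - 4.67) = 6.95*q^2 + 6.64*q - 6.65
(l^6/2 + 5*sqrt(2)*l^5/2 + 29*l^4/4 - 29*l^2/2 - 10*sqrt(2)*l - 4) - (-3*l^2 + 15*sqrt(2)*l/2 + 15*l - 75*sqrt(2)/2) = l^6/2 + 5*sqrt(2)*l^5/2 + 29*l^4/4 - 23*l^2/2 - 35*sqrt(2)*l/2 - 15*l - 4 + 75*sqrt(2)/2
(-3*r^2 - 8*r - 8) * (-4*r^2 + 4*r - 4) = 12*r^4 + 20*r^3 + 12*r^2 + 32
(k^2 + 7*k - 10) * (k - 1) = k^3 + 6*k^2 - 17*k + 10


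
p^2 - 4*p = p*(p - 4)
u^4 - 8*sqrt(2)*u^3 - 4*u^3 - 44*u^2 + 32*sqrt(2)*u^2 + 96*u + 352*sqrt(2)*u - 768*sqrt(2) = (u - 8)*(u - 2)*(u + 6)*(u - 8*sqrt(2))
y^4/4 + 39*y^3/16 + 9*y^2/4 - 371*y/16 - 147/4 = (y/4 + 1)*(y - 3)*(y + 7/4)*(y + 7)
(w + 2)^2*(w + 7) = w^3 + 11*w^2 + 32*w + 28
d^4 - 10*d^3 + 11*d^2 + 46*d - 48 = (d - 8)*(d - 3)*(d - 1)*(d + 2)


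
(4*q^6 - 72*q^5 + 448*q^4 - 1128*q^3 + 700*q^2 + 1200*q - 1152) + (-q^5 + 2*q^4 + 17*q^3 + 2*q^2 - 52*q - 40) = 4*q^6 - 73*q^5 + 450*q^4 - 1111*q^3 + 702*q^2 + 1148*q - 1192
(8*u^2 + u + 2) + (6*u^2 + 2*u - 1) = 14*u^2 + 3*u + 1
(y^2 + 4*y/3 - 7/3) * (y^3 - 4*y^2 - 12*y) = y^5 - 8*y^4/3 - 59*y^3/3 - 20*y^2/3 + 28*y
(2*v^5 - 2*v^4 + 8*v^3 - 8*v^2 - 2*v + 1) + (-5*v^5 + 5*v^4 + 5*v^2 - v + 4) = -3*v^5 + 3*v^4 + 8*v^3 - 3*v^2 - 3*v + 5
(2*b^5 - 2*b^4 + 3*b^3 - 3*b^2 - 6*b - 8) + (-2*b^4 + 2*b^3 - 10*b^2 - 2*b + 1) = 2*b^5 - 4*b^4 + 5*b^3 - 13*b^2 - 8*b - 7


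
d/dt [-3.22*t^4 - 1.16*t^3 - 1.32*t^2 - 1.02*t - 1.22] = -12.88*t^3 - 3.48*t^2 - 2.64*t - 1.02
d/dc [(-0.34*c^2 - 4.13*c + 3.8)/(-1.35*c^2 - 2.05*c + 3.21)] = (-4.8785*c^2 + 8.0772*c - 5.4673)/(1.8225*c^4 + 5.535*c^3 - 4.4645*c^2 - 13.161*c + 10.3041)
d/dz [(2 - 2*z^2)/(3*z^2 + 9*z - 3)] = 2*(-z^2 - 1)/(z^4 + 6*z^3 + 7*z^2 - 6*z + 1)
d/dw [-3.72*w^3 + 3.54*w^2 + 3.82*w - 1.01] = -11.16*w^2 + 7.08*w + 3.82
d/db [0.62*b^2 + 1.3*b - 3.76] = 1.24*b + 1.3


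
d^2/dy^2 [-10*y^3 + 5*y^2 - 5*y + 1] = 10 - 60*y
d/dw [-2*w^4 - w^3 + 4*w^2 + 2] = w*(-8*w^2 - 3*w + 8)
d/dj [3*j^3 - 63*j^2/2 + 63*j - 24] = 9*j^2 - 63*j + 63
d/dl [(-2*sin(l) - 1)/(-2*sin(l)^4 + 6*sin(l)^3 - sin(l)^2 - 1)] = 2*(-6*sin(l)^4 + 8*sin(l)^3 + 8*sin(l)^2 - sin(l) + 1)*cos(l)/(2*sin(l)^4 - 6*sin(l)^3 + sin(l)^2 + 1)^2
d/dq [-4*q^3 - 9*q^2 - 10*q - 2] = -12*q^2 - 18*q - 10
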